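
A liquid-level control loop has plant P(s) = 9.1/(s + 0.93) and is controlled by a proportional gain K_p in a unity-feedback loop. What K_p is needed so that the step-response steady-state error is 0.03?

The loop is type 0, so e_ss(step) = 1/(1 + K_pos) with K_pos = K_p·P(0).
P(0) = 9.785. Require 1/(1 + K_p·9.785) = 0.03, so 1 + 9.785·K_p = 33.33.
K_p = (33.33 − 1)/9.785 = 3.3.

K_p = 3.3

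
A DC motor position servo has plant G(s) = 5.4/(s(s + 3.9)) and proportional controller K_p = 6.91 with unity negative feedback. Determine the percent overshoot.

34.7%

Closed-loop characteristic equation: s² + 3.9s + 37.31 = 0, so ω_n = 6.109 rad/s and ζ = 3.9/(2·6.109) = 0.3192.
%OS = 100·exp(−πζ/√(1−ζ²)) = 100·exp(−π·0.3192/√0.8981) = 34.7%.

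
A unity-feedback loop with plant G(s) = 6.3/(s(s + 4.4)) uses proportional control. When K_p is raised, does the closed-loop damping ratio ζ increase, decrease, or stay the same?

decrease

ζ = 4.4/(2√(6.3K_p)); increasing K_p raises the denominator, so ζ falls.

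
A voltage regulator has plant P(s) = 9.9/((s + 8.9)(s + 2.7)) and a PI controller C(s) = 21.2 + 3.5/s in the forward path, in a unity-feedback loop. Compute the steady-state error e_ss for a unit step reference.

The open loop C(s)P(s) has a pole at the origin (type 1), so the static position error constant is infinite and e_ss = 1/(1+∞) = 0.

0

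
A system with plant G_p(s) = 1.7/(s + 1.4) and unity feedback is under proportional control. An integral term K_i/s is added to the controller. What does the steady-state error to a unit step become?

Adding integral action puts a pole at s = 0 in the forward path, raising the system type to 1; a type-1 loop has zero steady-state error to a step.

0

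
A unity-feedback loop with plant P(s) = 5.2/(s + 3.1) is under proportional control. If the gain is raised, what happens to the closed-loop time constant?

decrease

The closed-loop bandwidth 3.1+K_p·5.2 grows with K_p, so τ shrinks.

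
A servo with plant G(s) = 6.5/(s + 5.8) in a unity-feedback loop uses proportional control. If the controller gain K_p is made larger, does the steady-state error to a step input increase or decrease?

decrease

e_ss = 1/(1 + K_p·G(0)); a larger K_p raises the denominator, so e_ss decreases.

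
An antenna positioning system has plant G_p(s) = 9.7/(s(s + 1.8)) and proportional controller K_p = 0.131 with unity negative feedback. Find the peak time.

Closed-loop characteristic equation: s² + 1.8s + 1.271 = 0, so ω_n = 1.127 rad/s and ζ = 1.8/(2·1.127) = 0.7984.
Damped frequency ω_d = ω_n√(1−ζ²) = 0.6787 rad/s, so peak time T_p = π/ω_d = 4.63 s.

T_p = 4.63 s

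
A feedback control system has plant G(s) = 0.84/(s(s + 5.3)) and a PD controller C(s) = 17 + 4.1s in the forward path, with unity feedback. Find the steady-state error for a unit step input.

The open loop C(s)G(s) has a pole at the origin (type 1), so the static position error constant is infinite and e_ss = 1/(1+∞) = 0.

0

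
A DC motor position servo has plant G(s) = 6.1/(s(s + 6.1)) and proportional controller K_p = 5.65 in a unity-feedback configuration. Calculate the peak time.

From 1 + K_pG(s) = 0: s² + 6.1s + 34.47 = 0 ⇒ ω_n = 5.871, ζ = 0.5195.
Damped frequency ω_d = ω_n√(1−ζ²) = 5.016 rad/s, so peak time T_p = π/ω_d = 0.626 s.

T_p = 0.626 s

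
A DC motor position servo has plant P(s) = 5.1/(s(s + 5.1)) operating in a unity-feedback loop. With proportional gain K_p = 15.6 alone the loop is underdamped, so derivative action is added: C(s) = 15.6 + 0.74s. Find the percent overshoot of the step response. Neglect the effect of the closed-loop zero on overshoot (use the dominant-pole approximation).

16.5%

Forward path: (15.6 + 0.74s)·5.1/(s(s+5.1)). The closed-loop characteristic equation is s² + (5.1 + 5.1·0.74)s + 5.1·15.6 = 0.
That is s² + 8.874s + 79.56 = 0, so ω_n = 8.92 rad/s and ζ = 8.874/(2·8.92) = 0.4974.
%OS = 100·exp(−πζ/√(1−ζ²)) = 16.5%.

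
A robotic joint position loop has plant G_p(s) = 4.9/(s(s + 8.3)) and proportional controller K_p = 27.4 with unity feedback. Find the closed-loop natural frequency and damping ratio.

ω_n = 11.6 rad/s, ζ = 0.358

The closed-loop denominator is s(s+8.3) + 27.4·4.9 = s² + 8.3s + 134.3.
Matching s² + 2ζω_n s + ω_n²: ω_n = √134.3 = 11.59 rad/s and 2ζω_n = 8.3, so ζ = 8.3/(2·11.59) = 0.358.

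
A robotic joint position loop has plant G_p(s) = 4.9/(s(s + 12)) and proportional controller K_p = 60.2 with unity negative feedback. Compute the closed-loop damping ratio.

1 + K_p·G_p(s) = 0 gives s² + 12s + 295 = 0.
So ω_n² = 295 ⇒ ω_n = 17.17 rad/s, and ζ = 12/(2ω_n) = 0.349.

ζ = 0.349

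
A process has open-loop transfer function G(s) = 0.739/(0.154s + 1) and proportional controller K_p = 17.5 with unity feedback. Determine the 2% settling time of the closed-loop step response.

Closed loop: T(s) = K_p·G/(1+K_p·G) = 12.93/(0.154s + 1 + 12.93), with pole at s = −(1 + 12.93)/0.154 = −90.47.
τ = 1/90.47 = 0.01105 s, so 2% settling time ≈ 4τ = 0.0442 s.

T_s ≈ 0.0442 s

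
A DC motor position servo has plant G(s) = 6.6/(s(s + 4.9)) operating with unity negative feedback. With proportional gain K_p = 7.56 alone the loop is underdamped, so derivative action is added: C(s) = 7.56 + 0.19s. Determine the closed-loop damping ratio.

ζ = 0.436

Forward path: (7.56 + 0.19s)·6.6/(s(s+4.9)). The closed-loop characteristic equation is s² + (4.9 + 6.6·0.19)s + 6.6·7.56 = 0.
That is s² + 6.154s + 49.9 = 0, so ω_n = 7.064 rad/s and ζ = 6.154/(2·7.064) = 0.4356.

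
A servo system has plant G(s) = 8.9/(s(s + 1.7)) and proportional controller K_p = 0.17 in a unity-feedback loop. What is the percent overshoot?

4.96%

From 1 + K_pG(s) = 0: s² + 1.7s + 1.513 = 0 ⇒ ω_n = 1.23, ζ = 0.691.
%OS = 100·exp(−πζ/√(1−ζ²)) = 100·exp(−π·0.691/√0.5225) = 4.96%.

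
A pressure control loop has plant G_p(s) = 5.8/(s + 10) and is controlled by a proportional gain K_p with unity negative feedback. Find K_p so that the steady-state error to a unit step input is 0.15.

K_p = 9.77

The loop is type 0, so e_ss(step) = 1/(1 + K_pos) with K_pos = K_p·G_p(0).
G_p(0) = 0.58. Require 1/(1 + K_p·0.58) = 0.15, so 1 + 0.58·K_p = 6.667.
K_p = (6.667 − 1)/0.58 = 9.77.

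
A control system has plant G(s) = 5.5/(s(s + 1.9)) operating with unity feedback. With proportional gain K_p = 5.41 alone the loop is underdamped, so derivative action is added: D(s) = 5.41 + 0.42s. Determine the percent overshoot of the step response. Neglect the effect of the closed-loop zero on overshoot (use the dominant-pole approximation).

26.9%

Forward path: (5.41 + 0.42s)·5.5/(s(s+1.9)). The closed-loop characteristic equation is s² + (1.9 + 5.5·0.42)s + 5.5·5.41 = 0.
That is s² + 4.21s + 29.76 = 0, so ω_n = 5.455 rad/s and ζ = 4.21/(2·5.455) = 0.3859.
%OS = 100·exp(−πζ/√(1−ζ²)) = 26.9%.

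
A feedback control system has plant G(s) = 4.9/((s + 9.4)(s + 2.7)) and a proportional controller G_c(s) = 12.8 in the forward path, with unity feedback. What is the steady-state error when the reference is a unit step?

The loop is type 0. Static position error constant K_pos = G_c(0)·G(0) = 12.8·0.1931 = 2.471.
Steady-state error to a unit step: e_ss = 1/(1+K_pos) = 1/3.471 = 0.288.

0.288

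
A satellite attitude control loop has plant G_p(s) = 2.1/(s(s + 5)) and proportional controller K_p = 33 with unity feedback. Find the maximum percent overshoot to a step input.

37.2%

The closed-loop denominator s² + 5s + 69.3 gives ω_n = √69.3 = 8.325 and ζ = 5/(2ω_n) = 0.3003.
%OS = 100·exp(−πζ/√(1−ζ²)) = 100·exp(−π·0.3003/√0.9098) = 37.2%.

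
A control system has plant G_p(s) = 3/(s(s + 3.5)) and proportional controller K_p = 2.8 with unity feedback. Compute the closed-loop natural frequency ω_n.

The closed-loop denominator is s(s+3.5) + 2.8·3 = s² + 3.5s + 8.4.
Matching s² + 2ζω_n s + ω_n²: ω_n = √8.4 = 2.898 rad/s and 2ζω_n = 3.5, so ζ = 3.5/(2·2.898) = 0.604.

ω_n = 2.9 rad/s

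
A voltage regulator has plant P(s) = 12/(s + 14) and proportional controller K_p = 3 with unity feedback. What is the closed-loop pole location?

s = -50

Closed-loop transfer function: T(s) = K_p·P(s)/(1 + K_p·P(s)) = 36/(s + 14 + 36) = 36/(s + 50).
The closed-loop pole is at s = −50.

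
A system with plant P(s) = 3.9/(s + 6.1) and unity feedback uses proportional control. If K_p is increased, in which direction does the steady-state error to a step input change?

The position error constant K_pos = K_p·P(0) grows with K_p, and e_ss = 1/(1+K_pos) falls.

decrease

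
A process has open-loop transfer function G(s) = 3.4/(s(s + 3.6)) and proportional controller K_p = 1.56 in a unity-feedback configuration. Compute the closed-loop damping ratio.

ζ = 0.782

The closed-loop denominator is s(s+3.6) + 1.56·3.4 = s² + 3.6s + 5.304.
So ω_n² = 5.304 ⇒ ω_n = 2.303 rad/s, and ζ = 3.6/(2ω_n) = 0.782.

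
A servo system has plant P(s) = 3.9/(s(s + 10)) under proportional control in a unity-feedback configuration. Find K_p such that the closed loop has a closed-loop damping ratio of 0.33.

Closed-loop characteristic equation: s² + 10s + K_p·3.9 = 0.
So ω_n = √(3.9K_p) and 2ζω_n = 10, giving ζ = 10/(2√(3.9K_p)).
Setting ζ = 0.33: √(3.9K_p) = 10/(2·0.33) = 15.15, so K_p = 229.6/3.9 = 58.9.

K_p = 58.9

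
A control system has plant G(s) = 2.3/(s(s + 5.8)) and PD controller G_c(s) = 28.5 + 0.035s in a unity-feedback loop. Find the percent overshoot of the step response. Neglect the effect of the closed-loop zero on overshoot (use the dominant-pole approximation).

29.4%

Forward path: (28.5 + 0.035s)·2.3/(s(s+5.8)). The closed-loop characteristic equation is s² + (5.8 + 2.3·0.035)s + 2.3·28.5 = 0.
That is s² + 5.88s + 65.55 = 0, so ω_n = 8.096 rad/s and ζ = 5.88/(2·8.096) = 0.3632.
%OS = 100·exp(−πζ/√(1−ζ²)) = 29.4%.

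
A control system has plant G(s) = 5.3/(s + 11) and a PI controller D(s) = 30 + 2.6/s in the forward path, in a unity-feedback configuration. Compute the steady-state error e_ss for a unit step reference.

0

The open loop D(s)G(s) has a pole at the origin (type 1), so the static position error constant is infinite and e_ss = 1/(1+∞) = 0.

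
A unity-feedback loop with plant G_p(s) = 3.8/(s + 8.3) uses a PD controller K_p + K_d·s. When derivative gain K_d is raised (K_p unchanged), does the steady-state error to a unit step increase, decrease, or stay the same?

unchanged

At s = 0 the derivative term contributes nothing: C(0) = K_p regardless of K_d, so K_pos = K_p·G_p(0) and e_ss are unchanged.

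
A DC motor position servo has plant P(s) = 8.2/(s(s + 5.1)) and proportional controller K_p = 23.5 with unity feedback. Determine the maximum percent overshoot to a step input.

55.6%

Closed-loop characteristic equation: s² + 5.1s + 192.7 = 0, so ω_n = 13.88 rad/s and ζ = 5.1/(2·13.88) = 0.1837.
%OS = 100·exp(−πζ/√(1−ζ²)) = 100·exp(−π·0.1837/√0.9663) = 55.6%.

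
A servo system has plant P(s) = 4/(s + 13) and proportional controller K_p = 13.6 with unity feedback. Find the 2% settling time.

T_s ≈ 0.0593 s

Closed-loop transfer function: T(s) = K_p·P(s)/(1 + K_p·P(s)) = 54.4/(s + 13 + 54.4) = 54.4/(s + 67.4).
Time constant τ = 1/67.4 = 0.01484 s, so the 2% settling time is about 4τ = 0.0593 s.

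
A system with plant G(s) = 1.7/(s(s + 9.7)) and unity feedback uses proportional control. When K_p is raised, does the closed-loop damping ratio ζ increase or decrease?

decrease

ζ = 9.7/(2√(1.7K_p)); increasing K_p raises the denominator, so ζ falls.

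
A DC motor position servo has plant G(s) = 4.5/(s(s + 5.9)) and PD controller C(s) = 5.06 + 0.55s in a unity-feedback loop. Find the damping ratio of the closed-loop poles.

Forward path: (5.06 + 0.55s)·4.5/(s(s+5.9)). The closed-loop characteristic equation is s² + (5.9 + 4.5·0.55)s + 4.5·5.06 = 0.
That is s² + 8.375s + 22.77 = 0, so ω_n = 4.772 rad/s and ζ = 8.375/(2·4.772) = 0.8776.

ζ = 0.878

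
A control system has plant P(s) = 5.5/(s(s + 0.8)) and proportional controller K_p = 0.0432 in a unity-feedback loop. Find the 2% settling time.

T_s ≈ 10 s

From 1 + K_pP(s) = 0: s² + 0.8s + 0.2376 = 0 ⇒ ω_n = 0.4874, ζ = 0.8206.
2% settling time T_s ≈ 4/(ζω_n) = 4/0.4 = 10 s.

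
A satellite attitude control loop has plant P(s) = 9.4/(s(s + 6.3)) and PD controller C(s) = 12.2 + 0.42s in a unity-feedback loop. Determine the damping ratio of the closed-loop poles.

ζ = 0.478

Forward path: (12.2 + 0.42s)·9.4/(s(s+6.3)). The closed-loop characteristic equation is s² + (6.3 + 9.4·0.42)s + 9.4·12.2 = 0.
That is s² + 10.25s + 114.7 = 0, so ω_n = 10.71 rad/s and ζ = 10.25/(2·10.71) = 0.4785.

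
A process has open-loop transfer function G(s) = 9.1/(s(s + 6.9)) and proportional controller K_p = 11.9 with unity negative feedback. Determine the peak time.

Closed-loop characteristic equation: s² + 6.9s + 108.3 = 0, so ω_n = 10.41 rad/s and ζ = 6.9/(2·10.41) = 0.3315.
Damped frequency ω_d = ω_n√(1−ζ²) = 9.818 rad/s, so peak time T_p = π/ω_d = 0.32 s.

T_p = 0.32 s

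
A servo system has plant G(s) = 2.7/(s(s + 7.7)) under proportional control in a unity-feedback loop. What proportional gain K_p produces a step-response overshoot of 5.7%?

From %OS = 100·exp(−πζ/√(1−ζ²)) = 5.7%, ζ = −ln(0.057)/√(π²+ln²(0.057)) = 0.6738.
Characteristic equation s² + 7.7s + 2.7K_p = 0 gives ζ = 7.7/(2√(2.7K_p)).
Setting ζ = 0.6738: √(2.7K_p) = 7.7/(2·0.6738) = 5.714, so K_p = 32.65/2.7 = 12.1.

K_p = 12.1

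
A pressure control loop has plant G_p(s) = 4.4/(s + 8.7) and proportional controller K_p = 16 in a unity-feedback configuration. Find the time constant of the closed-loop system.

τ = 0.0126 s

Closed-loop transfer function: T(s) = K_p·G_p(s)/(1 + K_p·G_p(s)) = 70.4/(s + 8.7 + 70.4) = 70.4/(s + 79.1).
Time constant τ = 1/79.1 = 0.0126 s.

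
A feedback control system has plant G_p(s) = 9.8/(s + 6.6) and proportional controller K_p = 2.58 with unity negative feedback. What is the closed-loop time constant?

τ = 0.0314 s

Closed-loop transfer function: T(s) = K_p·G_p(s)/(1 + K_p·G_p(s)) = 25.28/(s + 6.6 + 25.28) = 25.28/(s + 31.88).
Time constant τ = 1/31.88 = 0.0314 s.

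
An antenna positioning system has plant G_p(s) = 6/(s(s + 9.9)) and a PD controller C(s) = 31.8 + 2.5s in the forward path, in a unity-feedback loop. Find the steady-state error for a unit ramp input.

The loop has one pole at the origin (type 1). Velocity error constant K_v = lim_{s→0} s·C(s)G_p(s) = 31.8·6/9.9 = 19.27.
Steady-state error to a unit ramp: e_ss = 1/K_v = 0.0519.

0.0519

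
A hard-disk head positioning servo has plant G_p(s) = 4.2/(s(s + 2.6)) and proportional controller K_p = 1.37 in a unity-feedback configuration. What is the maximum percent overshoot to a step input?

13.2%

Closed-loop characteristic equation: s² + 2.6s + 5.754 = 0, so ω_n = 2.399 rad/s and ζ = 2.6/(2·2.399) = 0.5419.
%OS = 100·exp(−πζ/√(1−ζ²)) = 100·exp(−π·0.5419/√0.7063) = 13.2%.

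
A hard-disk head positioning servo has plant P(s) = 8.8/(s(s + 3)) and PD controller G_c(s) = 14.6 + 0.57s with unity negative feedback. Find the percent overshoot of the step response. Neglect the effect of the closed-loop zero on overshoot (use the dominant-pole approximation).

Forward path: (14.6 + 0.57s)·8.8/(s(s+3)). The closed-loop characteristic equation is s² + (3 + 8.8·0.57)s + 8.8·14.6 = 0.
That is s² + 8.016s + 128.5 = 0, so ω_n = 11.33 rad/s and ζ = 8.016/(2·11.33) = 0.3536.
%OS = 100·exp(−πζ/√(1−ζ²)) = 30.5%.

30.5%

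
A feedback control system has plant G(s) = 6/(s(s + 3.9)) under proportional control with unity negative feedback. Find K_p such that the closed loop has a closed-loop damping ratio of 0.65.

K_p = 1.5

Closed-loop characteristic equation: s² + 3.9s + K_p·6 = 0.
So ω_n = √(6K_p) and 2ζω_n = 3.9, giving ζ = 3.9/(2√(6K_p)).
Setting ζ = 0.65: √(6K_p) = 3.9/(2·0.65) = 3, so K_p = 9/6 = 1.5.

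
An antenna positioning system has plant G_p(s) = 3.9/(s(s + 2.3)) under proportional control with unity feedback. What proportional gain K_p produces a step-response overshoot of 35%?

K_p = 3.38

From %OS = 100·exp(−πζ/√(1−ζ²)) = 35%, ζ = −ln(0.35)/√(π²+ln²(0.35)) = 0.3169.
Characteristic equation s² + 2.3s + 3.9K_p = 0 gives ζ = 2.3/(2√(3.9K_p)).
Setting ζ = 0.3169: √(3.9K_p) = 2.3/(2·0.3169) = 3.628, so K_p = 13.17/3.9 = 3.38.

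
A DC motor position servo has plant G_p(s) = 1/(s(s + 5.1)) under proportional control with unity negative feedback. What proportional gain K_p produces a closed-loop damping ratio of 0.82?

Closed-loop characteristic equation: s² + 5.1s + K_p·1 = 0.
So ω_n = √(1K_p) and 2ζω_n = 5.1, giving ζ = 5.1/(2√(1K_p)).
Setting ζ = 0.82: √(1K_p) = 5.1/(2·0.82) = 3.11, so K_p = 9.671/1 = 9.67.

K_p = 9.67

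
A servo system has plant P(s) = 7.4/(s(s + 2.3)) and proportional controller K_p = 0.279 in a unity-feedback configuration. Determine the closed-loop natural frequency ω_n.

With unity feedback the closed-loop characteristic equation is s² + 2.3s + 0.279·7.4 = s² + 2.3s + 2.065 = 0.
So ω_n² = 2.065 ⇒ ω_n = 1.437 rad/s, and ζ = 2.3/(2ω_n) = 0.8.

ω_n = 1.44 rad/s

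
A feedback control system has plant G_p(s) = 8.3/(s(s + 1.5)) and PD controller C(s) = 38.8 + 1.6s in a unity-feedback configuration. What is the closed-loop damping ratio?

ζ = 0.412

Forward path: (38.8 + 1.6s)·8.3/(s(s+1.5)). The closed-loop characteristic equation is s² + (1.5 + 8.3·1.6)s + 8.3·38.8 = 0.
That is s² + 14.78s + 322 = 0, so ω_n = 17.95 rad/s and ζ = 14.78/(2·17.95) = 0.4118.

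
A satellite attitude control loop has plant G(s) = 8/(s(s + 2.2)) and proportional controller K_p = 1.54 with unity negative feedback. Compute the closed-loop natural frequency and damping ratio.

ω_n = 3.51 rad/s, ζ = 0.313

The closed-loop denominator is s(s+2.2) + 1.54·8 = s² + 2.2s + 12.32.
So ω_n² = 12.32 ⇒ ω_n = 3.51 rad/s, and ζ = 2.2/(2ω_n) = 0.313.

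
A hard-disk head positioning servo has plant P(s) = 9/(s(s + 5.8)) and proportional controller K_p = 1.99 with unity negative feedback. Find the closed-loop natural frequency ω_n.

1 + K_p·P(s) = 0 gives s² + 5.8s + 17.91 = 0.
So ω_n² = 17.91 ⇒ ω_n = 4.232 rad/s, and ζ = 5.8/(2ω_n) = 0.685.

ω_n = 4.23 rad/s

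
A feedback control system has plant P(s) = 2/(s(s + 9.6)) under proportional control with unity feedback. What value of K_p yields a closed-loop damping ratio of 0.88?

K_p = 14.9

Closed-loop characteristic equation: s² + 9.6s + K_p·2 = 0.
So ω_n = √(2K_p) and 2ζω_n = 9.6, giving ζ = 9.6/(2√(2K_p)).
Setting ζ = 0.88: √(2K_p) = 9.6/(2·0.88) = 5.455, so K_p = 29.75/2 = 14.9.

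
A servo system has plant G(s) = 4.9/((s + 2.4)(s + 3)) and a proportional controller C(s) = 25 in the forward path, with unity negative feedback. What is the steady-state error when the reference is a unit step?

The loop is type 0. Static position error constant K_pos = C(0)·G(0) = 25·0.6806 = 17.01.
Steady-state error to a unit step: e_ss = 1/(1+K_pos) = 1/18.01 = 0.0555.

0.0555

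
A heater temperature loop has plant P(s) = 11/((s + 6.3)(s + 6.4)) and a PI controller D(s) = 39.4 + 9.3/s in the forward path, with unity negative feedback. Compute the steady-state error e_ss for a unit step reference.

0

The open loop D(s)P(s) has a pole at the origin (type 1), so the static position error constant is infinite and e_ss = 1/(1+∞) = 0.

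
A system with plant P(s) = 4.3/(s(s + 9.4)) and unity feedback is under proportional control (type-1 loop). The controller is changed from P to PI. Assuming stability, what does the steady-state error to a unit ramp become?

0

The integrator raises the loop to type 2, so K_v → ∞ and e_ss to a ramp is zero.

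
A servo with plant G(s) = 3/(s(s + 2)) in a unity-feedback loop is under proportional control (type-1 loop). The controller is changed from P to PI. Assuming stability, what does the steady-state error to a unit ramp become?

The integrator raises the loop to type 2, so K_v → ∞ and e_ss to a ramp is zero.

0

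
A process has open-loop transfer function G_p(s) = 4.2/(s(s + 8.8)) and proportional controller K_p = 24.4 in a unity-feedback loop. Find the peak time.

From 1 + K_pG_p(s) = 0: s² + 8.8s + 102.5 = 0 ⇒ ω_n = 10.12, ζ = 0.4346.
Damped frequency ω_d = ω_n√(1−ζ²) = 9.117 rad/s, so peak time T_p = π/ω_d = 0.345 s.

T_p = 0.345 s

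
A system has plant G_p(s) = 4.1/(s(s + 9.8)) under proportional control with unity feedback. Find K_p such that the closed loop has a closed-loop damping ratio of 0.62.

Closed-loop characteristic equation: s² + 9.8s + K_p·4.1 = 0.
So ω_n = √(4.1K_p) and 2ζω_n = 9.8, giving ζ = 9.8/(2√(4.1K_p)).
Setting ζ = 0.62: √(4.1K_p) = 9.8/(2·0.62) = 7.903, so K_p = 62.46/4.1 = 15.2.

K_p = 15.2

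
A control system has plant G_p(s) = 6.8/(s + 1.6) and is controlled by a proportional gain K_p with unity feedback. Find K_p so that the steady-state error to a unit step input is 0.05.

For a type-0 loop with proportional control, e_ss = 1/(1 + K_p·G_p(0)).
G_p(0) = 4.25. Require 1/(1 + K_p·4.25) = 0.05, so 1 + 4.25·K_p = 20.
K_p = (20 − 1)/4.25 = 4.47.

K_p = 4.47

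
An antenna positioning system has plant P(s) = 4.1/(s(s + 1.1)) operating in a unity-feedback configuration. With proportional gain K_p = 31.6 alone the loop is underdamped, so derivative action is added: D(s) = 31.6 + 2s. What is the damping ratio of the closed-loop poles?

Forward path: (31.6 + 2s)·4.1/(s(s+1.1)). The closed-loop characteristic equation is s² + (1.1 + 4.1·2)s + 4.1·31.6 = 0.
That is s² + 9.3s + 129.6 = 0, so ω_n = 11.38 rad/s and ζ = 9.3/(2·11.38) = 0.4085.

ζ = 0.409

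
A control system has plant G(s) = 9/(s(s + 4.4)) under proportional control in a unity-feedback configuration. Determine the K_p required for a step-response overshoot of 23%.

From %OS = 100·exp(−πζ/√(1−ζ²)) = 23%, ζ = −ln(0.23)/√(π²+ln²(0.23)) = 0.4237.
Characteristic equation s² + 4.4s + 9K_p = 0 gives ζ = 4.4/(2√(9K_p)).
Setting ζ = 0.4237: √(9K_p) = 4.4/(2·0.4237) = 5.192, so K_p = 26.96/9 = 3.

K_p = 3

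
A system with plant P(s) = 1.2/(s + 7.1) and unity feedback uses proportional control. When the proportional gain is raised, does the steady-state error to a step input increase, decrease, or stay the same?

decrease

e_ss = 1/(1 + K_p·P(0)); a larger K_p raises the denominator, so e_ss decreases.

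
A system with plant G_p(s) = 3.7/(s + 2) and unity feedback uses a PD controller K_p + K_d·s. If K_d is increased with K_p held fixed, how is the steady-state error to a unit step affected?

unchanged

At s = 0 the derivative term contributes nothing: C(0) = K_p regardless of K_d, so K_pos = K_p·G_p(0) and e_ss are unchanged.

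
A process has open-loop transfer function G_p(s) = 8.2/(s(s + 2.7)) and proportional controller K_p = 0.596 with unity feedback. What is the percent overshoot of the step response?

8.87%

The closed-loop denominator s² + 2.7s + 4.887 gives ω_n = √4.887 = 2.211 and ζ = 2.7/(2ω_n) = 0.6107.
%OS = 100·exp(−πζ/√(1−ζ²)) = 100·exp(−π·0.6107/√0.6271) = 8.87%.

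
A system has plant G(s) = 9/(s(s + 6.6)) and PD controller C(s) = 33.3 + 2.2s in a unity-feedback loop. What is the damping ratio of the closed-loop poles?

Forward path: (33.3 + 2.2s)·9/(s(s+6.6)). The closed-loop characteristic equation is s² + (6.6 + 9·2.2)s + 9·33.3 = 0.
That is s² + 26.4s + 299.7 = 0, so ω_n = 17.31 rad/s and ζ = 26.4/(2·17.31) = 0.7625.

ζ = 0.762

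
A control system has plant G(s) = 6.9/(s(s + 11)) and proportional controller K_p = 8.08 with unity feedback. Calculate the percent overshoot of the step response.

3.27%

The closed-loop denominator s² + 11s + 55.75 gives ω_n = √55.75 = 7.467 and ζ = 11/(2ω_n) = 0.7366.
%OS = 100·exp(−πζ/√(1−ζ²)) = 100·exp(−π·0.7366/√0.4574) = 3.27%.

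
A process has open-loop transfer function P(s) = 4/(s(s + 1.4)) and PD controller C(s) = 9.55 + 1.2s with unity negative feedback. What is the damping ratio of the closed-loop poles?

ζ = 0.502

Forward path: (9.55 + 1.2s)·4/(s(s+1.4)). The closed-loop characteristic equation is s² + (1.4 + 4·1.2)s + 4·9.55 = 0.
That is s² + 6.2s + 38.2 = 0, so ω_n = 6.181 rad/s and ζ = 6.2/(2·6.181) = 0.5016.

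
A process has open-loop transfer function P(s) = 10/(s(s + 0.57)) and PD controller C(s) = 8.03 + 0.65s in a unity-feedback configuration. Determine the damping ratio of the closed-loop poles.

Forward path: (8.03 + 0.65s)·10/(s(s+0.57)). The closed-loop characteristic equation is s² + (0.57 + 10·0.65)s + 10·8.03 = 0.
That is s² + 7.07s + 80.3 = 0, so ω_n = 8.961 rad/s and ζ = 7.07/(2·8.961) = 0.3945.

ζ = 0.394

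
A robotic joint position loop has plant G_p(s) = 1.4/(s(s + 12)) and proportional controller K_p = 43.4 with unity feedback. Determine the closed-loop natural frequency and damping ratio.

With unity feedback the closed-loop characteristic equation is s² + 12s + 43.4·1.4 = s² + 12s + 60.76 = 0.
So ω_n² = 60.76 ⇒ ω_n = 7.795 rad/s, and ζ = 12/(2ω_n) = 0.77.

ω_n = 7.79 rad/s, ζ = 0.77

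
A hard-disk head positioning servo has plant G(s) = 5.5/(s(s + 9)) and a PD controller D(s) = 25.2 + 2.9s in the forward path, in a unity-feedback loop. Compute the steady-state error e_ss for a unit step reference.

The open loop D(s)G(s) has a pole at the origin (type 1), so the static position error constant is infinite and e_ss = 1/(1+∞) = 0.

0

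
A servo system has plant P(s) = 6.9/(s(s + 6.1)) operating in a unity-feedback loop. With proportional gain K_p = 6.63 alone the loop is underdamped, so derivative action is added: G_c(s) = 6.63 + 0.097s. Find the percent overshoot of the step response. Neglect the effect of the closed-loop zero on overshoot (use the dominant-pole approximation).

16.3%

Forward path: (6.63 + 0.097s)·6.9/(s(s+6.1)). The closed-loop characteristic equation is s² + (6.1 + 6.9·0.097)s + 6.9·6.63 = 0.
That is s² + 6.769s + 45.75 = 0, so ω_n = 6.764 rad/s and ζ = 6.769/(2·6.764) = 0.5004.
%OS = 100·exp(−πζ/√(1−ζ²)) = 16.3%.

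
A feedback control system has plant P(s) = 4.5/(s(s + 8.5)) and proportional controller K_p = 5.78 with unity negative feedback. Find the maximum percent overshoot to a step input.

0.877%

From 1 + K_pP(s) = 0: s² + 8.5s + 26.01 = 0 ⇒ ω_n = 5.1, ζ = 0.8333.
%OS = 100·exp(−πζ/√(1−ζ²)) = 100·exp(−π·0.8333/√0.3056) = 0.877%.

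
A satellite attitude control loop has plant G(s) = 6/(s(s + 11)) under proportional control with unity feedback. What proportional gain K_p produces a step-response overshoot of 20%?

K_p = 24.3

From %OS = 100·exp(−πζ/√(1−ζ²)) = 20%, ζ = −ln(0.2)/√(π²+ln²(0.2)) = 0.4559.
Characteristic equation s² + 11s + 6K_p = 0 gives ζ = 11/(2√(6K_p)).
Setting ζ = 0.4559: √(6K_p) = 11/(2·0.4559) = 12.06, so K_p = 145.5/6 = 24.3.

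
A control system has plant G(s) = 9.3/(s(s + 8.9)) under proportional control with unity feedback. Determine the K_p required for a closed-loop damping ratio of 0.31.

Closed-loop characteristic equation: s² + 8.9s + K_p·9.3 = 0.
So ω_n = √(9.3K_p) and 2ζω_n = 8.9, giving ζ = 8.9/(2√(9.3K_p)).
Setting ζ = 0.31: √(9.3K_p) = 8.9/(2·0.31) = 14.35, so K_p = 206.1/9.3 = 22.2.

K_p = 22.2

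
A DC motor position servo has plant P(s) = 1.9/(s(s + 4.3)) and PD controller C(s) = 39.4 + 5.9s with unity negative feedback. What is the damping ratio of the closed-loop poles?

Forward path: (39.4 + 5.9s)·1.9/(s(s+4.3)). The closed-loop characteristic equation is s² + (4.3 + 1.9·5.9)s + 1.9·39.4 = 0.
That is s² + 15.51s + 74.86 = 0, so ω_n = 8.652 rad/s and ζ = 15.51/(2·8.652) = 0.8963.

ζ = 0.896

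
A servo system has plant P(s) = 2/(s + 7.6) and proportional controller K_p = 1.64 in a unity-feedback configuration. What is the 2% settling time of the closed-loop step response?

Closed-loop transfer function: T(s) = K_p·P(s)/(1 + K_p·P(s)) = 3.28/(s + 7.6 + 3.28) = 3.28/(s + 10.88).
Time constant τ = 1/10.88 = 0.09191 s, so the 2% settling time is about 4τ = 0.368 s.

T_s ≈ 0.368 s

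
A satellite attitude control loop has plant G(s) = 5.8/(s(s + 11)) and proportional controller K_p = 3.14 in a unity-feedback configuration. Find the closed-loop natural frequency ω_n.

ω_n = 4.27 rad/s

With unity feedback the closed-loop characteristic equation is s² + 11s + 3.14·5.8 = s² + 11s + 18.21 = 0.
Matching s² + 2ζω_n s + ω_n²: ω_n = √18.21 = 4.268 rad/s and 2ζω_n = 11, so ζ = 11/(2·4.268) = 1.29.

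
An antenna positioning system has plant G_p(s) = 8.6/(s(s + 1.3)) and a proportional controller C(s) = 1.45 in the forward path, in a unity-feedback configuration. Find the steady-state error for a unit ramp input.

The loop has one pole at the origin (type 1). Velocity error constant K_v = lim_{s→0} s·C(s)G_p(s) = 1.45·8.6/1.3 = 9.592.
Steady-state error to a unit ramp: e_ss = 1/K_v = 0.104.

0.104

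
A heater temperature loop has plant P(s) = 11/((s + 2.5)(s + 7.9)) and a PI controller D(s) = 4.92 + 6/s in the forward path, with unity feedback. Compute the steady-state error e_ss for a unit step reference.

The open loop D(s)P(s) has a pole at the origin (type 1), so the static position error constant is infinite and e_ss = 1/(1+∞) = 0.

0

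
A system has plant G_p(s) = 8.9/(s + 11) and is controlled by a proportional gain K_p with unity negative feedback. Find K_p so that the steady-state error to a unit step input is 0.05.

The loop is type 0, so e_ss(step) = 1/(1 + K_pos) with K_pos = K_p·G_p(0).
G_p(0) = 0.8091. Require 1/(1 + K_p·0.8091) = 0.05, so 1 + 0.8091·K_p = 20.
K_p = (20 − 1)/0.8091 = 23.5.

K_p = 23.5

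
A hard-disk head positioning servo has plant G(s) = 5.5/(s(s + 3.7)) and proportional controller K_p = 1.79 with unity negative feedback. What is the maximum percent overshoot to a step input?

From 1 + K_pG(s) = 0: s² + 3.7s + 9.845 = 0 ⇒ ω_n = 3.138, ζ = 0.5896.
%OS = 100·exp(−πζ/√(1−ζ²)) = 100·exp(−π·0.5896/√0.6524) = 10.1%.

10.1%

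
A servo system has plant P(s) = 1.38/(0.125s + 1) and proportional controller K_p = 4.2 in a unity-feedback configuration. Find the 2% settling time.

T_s ≈ 0.0736 s

Closed loop: T(s) = K_p·P/(1+K_p·P) = 5.796/(0.125s + 1 + 5.796), with pole at s = −(1 + 5.796)/0.125 = −54.37.
τ = 1/54.37 = 0.01839 s, so 2% settling time ≈ 4τ = 0.0736 s.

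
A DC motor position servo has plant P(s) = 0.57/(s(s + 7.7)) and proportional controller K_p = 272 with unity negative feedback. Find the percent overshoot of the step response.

36%

The closed-loop denominator s² + 7.7s + 155 gives ω_n = √155 = 12.45 and ζ = 7.7/(2ω_n) = 0.3092.
%OS = 100·exp(−πζ/√(1−ζ²)) = 100·exp(−π·0.3092/√0.9044) = 36%.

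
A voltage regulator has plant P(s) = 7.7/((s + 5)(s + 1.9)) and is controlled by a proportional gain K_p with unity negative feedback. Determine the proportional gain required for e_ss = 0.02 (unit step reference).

Steady-state error for a unit step on this type-0 loop is 1/(1 + K_p·P(0)).
P(0) = 0.8105. Require 1/(1 + K_p·0.8105) = 0.02, so 1 + 0.8105·K_p = 50.
K_p = (50 − 1)/0.8105 = 60.5.

K_p = 60.5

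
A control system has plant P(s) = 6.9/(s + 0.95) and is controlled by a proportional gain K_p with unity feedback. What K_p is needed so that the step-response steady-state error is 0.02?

K_p = 6.75

The loop is type 0, so e_ss(step) = 1/(1 + K_pos) with K_pos = K_p·P(0).
P(0) = 7.263. Require 1/(1 + K_p·7.263) = 0.02, so 1 + 7.263·K_p = 50.
K_p = (50 − 1)/7.263 = 6.75.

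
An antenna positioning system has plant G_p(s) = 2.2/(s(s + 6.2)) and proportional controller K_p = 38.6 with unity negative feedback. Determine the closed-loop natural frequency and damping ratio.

1 + K_p·G_p(s) = 0 gives s² + 6.2s + 84.92 = 0.
So ω_n² = 84.92 ⇒ ω_n = 9.215 rad/s, and ζ = 6.2/(2ω_n) = 0.336.

ω_n = 9.22 rad/s, ζ = 0.336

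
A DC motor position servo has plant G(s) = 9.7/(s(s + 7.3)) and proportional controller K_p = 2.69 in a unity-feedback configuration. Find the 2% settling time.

Closed-loop characteristic equation: s² + 7.3s + 26.09 = 0, so ω_n = 5.108 rad/s and ζ = 7.3/(2·5.108) = 0.7145.
2% settling time T_s ≈ 4/(ζω_n) = 4/3.65 = 1.1 s.

T_s ≈ 1.1 s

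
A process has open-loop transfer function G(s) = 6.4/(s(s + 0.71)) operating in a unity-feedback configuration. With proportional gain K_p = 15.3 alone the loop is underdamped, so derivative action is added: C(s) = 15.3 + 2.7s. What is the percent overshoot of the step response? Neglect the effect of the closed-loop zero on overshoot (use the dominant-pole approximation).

0.106%

Forward path: (15.3 + 2.7s)·6.4/(s(s+0.71)). The closed-loop characteristic equation is s² + (0.71 + 6.4·2.7)s + 6.4·15.3 = 0.
That is s² + 17.99s + 97.92 = 0, so ω_n = 9.895 rad/s and ζ = 17.99/(2·9.895) = 0.909.
%OS = 100·exp(−πζ/√(1−ζ²)) = 0.106%.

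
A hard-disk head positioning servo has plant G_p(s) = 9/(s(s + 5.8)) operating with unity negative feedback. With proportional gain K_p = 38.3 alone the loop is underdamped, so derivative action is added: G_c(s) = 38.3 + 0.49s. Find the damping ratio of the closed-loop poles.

Forward path: (38.3 + 0.49s)·9/(s(s+5.8)). The closed-loop characteristic equation is s² + (5.8 + 9·0.49)s + 9·38.3 = 0.
That is s² + 10.21s + 344.7 = 0, so ω_n = 18.57 rad/s and ζ = 10.21/(2·18.57) = 0.275.

ζ = 0.275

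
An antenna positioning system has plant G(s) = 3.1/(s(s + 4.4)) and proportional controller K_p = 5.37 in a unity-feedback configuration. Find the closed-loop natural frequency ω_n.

ω_n = 4.08 rad/s

1 + K_p·G(s) = 0 gives s² + 4.4s + 16.65 = 0.
So ω_n² = 16.65 ⇒ ω_n = 4.08 rad/s, and ζ = 4.4/(2ω_n) = 0.539.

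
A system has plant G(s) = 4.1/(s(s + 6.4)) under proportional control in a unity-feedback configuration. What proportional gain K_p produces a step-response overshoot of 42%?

K_p = 35.3

From %OS = 100·exp(−πζ/√(1−ζ²)) = 42%, ζ = −ln(0.42)/√(π²+ln²(0.42)) = 0.2662.
Characteristic equation s² + 6.4s + 4.1K_p = 0 gives ζ = 6.4/(2√(4.1K_p)).
Setting ζ = 0.2662: √(4.1K_p) = 6.4/(2·0.2662) = 12.02, so K_p = 144.5/4.1 = 35.3.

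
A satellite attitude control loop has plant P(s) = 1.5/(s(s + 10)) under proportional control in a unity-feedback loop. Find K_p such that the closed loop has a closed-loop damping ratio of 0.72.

K_p = 32.2

Closed-loop characteristic equation: s² + 10s + K_p·1.5 = 0.
So ω_n = √(1.5K_p) and 2ζω_n = 10, giving ζ = 10/(2√(1.5K_p)).
Setting ζ = 0.72: √(1.5K_p) = 10/(2·0.72) = 6.944, so K_p = 48.23/1.5 = 32.2.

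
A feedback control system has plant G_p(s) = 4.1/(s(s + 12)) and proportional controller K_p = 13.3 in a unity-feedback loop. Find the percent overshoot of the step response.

The closed-loop denominator s² + 12s + 54.53 gives ω_n = √54.53 = 7.384 and ζ = 12/(2ω_n) = 0.8125.
%OS = 100·exp(−πζ/√(1−ζ²)) = 100·exp(−π·0.8125/√0.3398) = 1.25%.

1.25%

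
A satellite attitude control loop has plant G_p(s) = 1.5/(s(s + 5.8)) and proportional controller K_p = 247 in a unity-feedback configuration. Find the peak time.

Closed-loop characteristic equation: s² + 5.8s + 370.5 = 0, so ω_n = 19.25 rad/s and ζ = 5.8/(2·19.25) = 0.1507.
Damped frequency ω_d = ω_n√(1−ζ²) = 19.03 rad/s, so peak time T_p = π/ω_d = 0.165 s.

T_p = 0.165 s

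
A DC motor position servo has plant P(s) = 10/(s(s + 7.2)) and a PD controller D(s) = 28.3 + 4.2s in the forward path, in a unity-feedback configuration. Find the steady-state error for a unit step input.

0

The open loop D(s)P(s) has a pole at the origin (type 1), so the static position error constant is infinite and e_ss = 1/(1+∞) = 0.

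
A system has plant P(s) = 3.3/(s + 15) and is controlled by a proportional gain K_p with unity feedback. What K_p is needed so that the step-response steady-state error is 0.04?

K_p = 109

Steady-state error for a unit step on this type-0 loop is 1/(1 + K_p·P(0)).
P(0) = 0.22. Require 1/(1 + K_p·0.22) = 0.04, so 1 + 0.22·K_p = 25.
K_p = (25 − 1)/0.22 = 109.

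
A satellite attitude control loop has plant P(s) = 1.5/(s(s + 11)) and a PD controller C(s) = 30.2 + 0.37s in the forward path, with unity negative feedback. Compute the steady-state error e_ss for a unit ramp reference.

The loop has one pole at the origin (type 1). Velocity error constant K_v = lim_{s→0} s·C(s)P(s) = 30.2·1.5/11 = 4.118.
Steady-state error to a unit ramp: e_ss = 1/K_v = 0.243.

0.243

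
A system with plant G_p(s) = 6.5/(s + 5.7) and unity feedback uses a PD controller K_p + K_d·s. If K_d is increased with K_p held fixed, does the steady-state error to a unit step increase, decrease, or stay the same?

unchanged

At s = 0 the derivative term contributes nothing: C(0) = K_p regardless of K_d, so K_pos = K_p·G_p(0) and e_ss are unchanged.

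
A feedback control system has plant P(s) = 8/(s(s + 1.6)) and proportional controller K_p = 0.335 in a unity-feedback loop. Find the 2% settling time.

T_s ≈ 5 s

Closed-loop characteristic equation: s² + 1.6s + 2.68 = 0, so ω_n = 1.637 rad/s and ζ = 1.6/(2·1.637) = 0.4887.
2% settling time T_s ≈ 4/(ζω_n) = 4/0.8 = 5 s.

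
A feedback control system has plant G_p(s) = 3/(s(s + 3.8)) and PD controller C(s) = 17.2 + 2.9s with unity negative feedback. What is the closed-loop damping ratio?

ζ = 0.87

Forward path: (17.2 + 2.9s)·3/(s(s+3.8)). The closed-loop characteristic equation is s² + (3.8 + 3·2.9)s + 3·17.2 = 0.
That is s² + 12.5s + 51.6 = 0, so ω_n = 7.183 rad/s and ζ = 12.5/(2·7.183) = 0.8701.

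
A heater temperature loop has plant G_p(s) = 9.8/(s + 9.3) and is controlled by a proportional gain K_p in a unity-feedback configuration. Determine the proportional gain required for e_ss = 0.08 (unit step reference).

The loop is type 0, so e_ss(step) = 1/(1 + K_pos) with K_pos = K_p·G_p(0).
G_p(0) = 1.054. Require 1/(1 + K_p·1.054) = 0.08, so 1 + 1.054·K_p = 12.5.
K_p = (12.5 − 1)/1.054 = 10.9.

K_p = 10.9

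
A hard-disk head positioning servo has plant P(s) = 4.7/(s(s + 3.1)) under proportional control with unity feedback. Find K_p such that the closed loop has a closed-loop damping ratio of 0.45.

K_p = 2.52

Closed-loop characteristic equation: s² + 3.1s + K_p·4.7 = 0.
So ω_n = √(4.7K_p) and 2ζω_n = 3.1, giving ζ = 3.1/(2√(4.7K_p)).
Setting ζ = 0.45: √(4.7K_p) = 3.1/(2·0.45) = 3.444, so K_p = 11.86/4.7 = 2.52.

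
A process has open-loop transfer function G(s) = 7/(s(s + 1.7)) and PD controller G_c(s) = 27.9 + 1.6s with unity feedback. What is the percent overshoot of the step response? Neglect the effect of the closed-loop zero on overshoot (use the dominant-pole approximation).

Forward path: (27.9 + 1.6s)·7/(s(s+1.7)). The closed-loop characteristic equation is s² + (1.7 + 7·1.6)s + 7·27.9 = 0.
That is s² + 12.9s + 195.3 = 0, so ω_n = 13.97 rad/s and ζ = 12.9/(2·13.97) = 0.4615.
%OS = 100·exp(−πζ/√(1−ζ²)) = 19.5%.

19.5%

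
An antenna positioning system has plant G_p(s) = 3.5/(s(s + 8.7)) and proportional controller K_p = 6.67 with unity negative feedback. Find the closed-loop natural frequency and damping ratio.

The closed-loop denominator is s(s+8.7) + 6.67·3.5 = s² + 8.7s + 23.34.
So ω_n² = 23.34 ⇒ ω_n = 4.832 rad/s, and ζ = 8.7/(2ω_n) = 0.9.

ω_n = 4.83 rad/s, ζ = 0.9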